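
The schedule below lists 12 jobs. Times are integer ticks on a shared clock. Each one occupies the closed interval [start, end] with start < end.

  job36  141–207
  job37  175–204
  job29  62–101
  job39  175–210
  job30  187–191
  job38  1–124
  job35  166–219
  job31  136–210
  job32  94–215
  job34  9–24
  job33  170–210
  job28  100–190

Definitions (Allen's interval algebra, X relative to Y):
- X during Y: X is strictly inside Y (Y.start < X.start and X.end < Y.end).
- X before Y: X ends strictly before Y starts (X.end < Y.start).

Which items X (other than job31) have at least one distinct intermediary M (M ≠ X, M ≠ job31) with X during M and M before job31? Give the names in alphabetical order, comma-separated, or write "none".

Target job31 = [136, 210].
Intermediaries M with M before job31: job29, job34, job38.
Via job29 — items with X during job29: none.
Via job34 — items with X during job34: none.
Via job38 — items with X during job38: job29, job34.
Union: job29, job34.

job29, job34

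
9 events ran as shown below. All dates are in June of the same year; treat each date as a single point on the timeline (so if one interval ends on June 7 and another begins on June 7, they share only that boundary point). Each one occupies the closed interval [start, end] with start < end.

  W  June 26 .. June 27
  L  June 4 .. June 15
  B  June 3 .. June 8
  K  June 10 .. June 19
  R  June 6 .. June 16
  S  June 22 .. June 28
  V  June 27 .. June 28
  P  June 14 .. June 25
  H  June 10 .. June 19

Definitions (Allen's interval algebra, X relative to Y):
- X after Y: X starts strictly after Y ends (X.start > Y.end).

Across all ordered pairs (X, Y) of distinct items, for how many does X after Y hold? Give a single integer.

Checking all 72 ordered pairs for relation 'after'; matching pairs in alphabetical order:
(H, B): H after B ✓
(K, B): K after B ✓
(P, B): P after B ✓
(S, B): S after B ✓
(S, H): S after H ✓
(S, K): S after K ✓
(S, L): S after L ✓
(S, R): S after R ✓
(V, B): V after B ✓
(V, H): V after H ✓
(V, K): V after K ✓
(V, L): V after L ✓
(V, P): V after P ✓
(V, R): V after R ✓
(W, B): W after B ✓
(W, H): W after H ✓
(W, K): W after K ✓
(W, L): W after L ✓
(W, P): W after P ✓
(W, R): W after R ✓
Count: 20.

20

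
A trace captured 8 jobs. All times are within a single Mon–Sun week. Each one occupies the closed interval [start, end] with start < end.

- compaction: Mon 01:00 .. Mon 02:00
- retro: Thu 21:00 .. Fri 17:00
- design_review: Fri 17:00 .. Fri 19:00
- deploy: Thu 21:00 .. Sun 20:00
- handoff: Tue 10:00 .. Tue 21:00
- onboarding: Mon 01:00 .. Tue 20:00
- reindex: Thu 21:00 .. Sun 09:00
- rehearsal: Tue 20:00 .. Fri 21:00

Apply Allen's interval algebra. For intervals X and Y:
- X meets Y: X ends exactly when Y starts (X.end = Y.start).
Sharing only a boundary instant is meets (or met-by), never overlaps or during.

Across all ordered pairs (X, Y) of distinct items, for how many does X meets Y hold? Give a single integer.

2

Checking all 56 ordered pairs for relation 'meets'; matching pairs in alphabetical order:
(onboarding, rehearsal): onboarding meets rehearsal ✓
(retro, design_review): retro meets design_review ✓
Count: 2.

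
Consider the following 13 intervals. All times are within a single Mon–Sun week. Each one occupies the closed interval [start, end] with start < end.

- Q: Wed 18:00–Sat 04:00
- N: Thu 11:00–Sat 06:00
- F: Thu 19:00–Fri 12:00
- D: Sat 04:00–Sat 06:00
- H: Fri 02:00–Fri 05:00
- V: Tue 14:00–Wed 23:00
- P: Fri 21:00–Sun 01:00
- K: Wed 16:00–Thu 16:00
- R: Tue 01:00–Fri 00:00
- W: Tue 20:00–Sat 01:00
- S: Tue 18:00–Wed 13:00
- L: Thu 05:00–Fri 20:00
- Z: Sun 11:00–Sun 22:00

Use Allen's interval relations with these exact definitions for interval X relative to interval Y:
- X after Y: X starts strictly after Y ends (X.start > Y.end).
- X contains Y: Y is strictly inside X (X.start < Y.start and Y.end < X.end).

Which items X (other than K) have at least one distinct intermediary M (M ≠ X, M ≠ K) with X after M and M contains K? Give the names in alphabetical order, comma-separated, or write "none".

D, H, P, Z

Target K = [Wed 16:00, Thu 16:00].
Intermediaries M with M contains K: R, W.
Via R — items with X after R: D, H, P, Z.
Via W — items with X after W: D, Z.
Union: D, H, P, Z.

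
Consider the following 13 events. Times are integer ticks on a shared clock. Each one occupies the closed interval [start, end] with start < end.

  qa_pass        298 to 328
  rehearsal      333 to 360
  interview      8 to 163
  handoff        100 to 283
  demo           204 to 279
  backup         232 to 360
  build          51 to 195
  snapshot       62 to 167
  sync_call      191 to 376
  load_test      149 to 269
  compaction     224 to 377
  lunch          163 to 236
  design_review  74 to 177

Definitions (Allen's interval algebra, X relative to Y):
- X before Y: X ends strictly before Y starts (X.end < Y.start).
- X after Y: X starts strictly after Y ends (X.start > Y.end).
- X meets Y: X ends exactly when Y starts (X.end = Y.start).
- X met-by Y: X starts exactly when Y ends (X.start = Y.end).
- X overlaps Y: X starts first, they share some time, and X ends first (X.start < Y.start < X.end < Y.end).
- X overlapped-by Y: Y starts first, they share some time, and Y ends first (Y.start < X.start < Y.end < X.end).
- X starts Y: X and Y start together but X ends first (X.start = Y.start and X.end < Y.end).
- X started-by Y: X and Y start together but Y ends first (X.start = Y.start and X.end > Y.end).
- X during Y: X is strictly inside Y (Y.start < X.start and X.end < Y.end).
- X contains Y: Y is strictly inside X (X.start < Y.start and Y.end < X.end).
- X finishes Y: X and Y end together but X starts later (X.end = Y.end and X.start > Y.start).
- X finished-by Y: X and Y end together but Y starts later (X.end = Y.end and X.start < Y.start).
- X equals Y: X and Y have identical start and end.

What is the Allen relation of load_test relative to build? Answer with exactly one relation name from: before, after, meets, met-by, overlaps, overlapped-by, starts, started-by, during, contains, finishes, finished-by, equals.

load_test = [149, 269]; build = [51, 195].
Compare endpoints: load_test.start > build.start, load_test.start < build.end, load_test.end > build.start, load_test.end > build.end.
That pattern is 'overlapped-by'.

overlapped-by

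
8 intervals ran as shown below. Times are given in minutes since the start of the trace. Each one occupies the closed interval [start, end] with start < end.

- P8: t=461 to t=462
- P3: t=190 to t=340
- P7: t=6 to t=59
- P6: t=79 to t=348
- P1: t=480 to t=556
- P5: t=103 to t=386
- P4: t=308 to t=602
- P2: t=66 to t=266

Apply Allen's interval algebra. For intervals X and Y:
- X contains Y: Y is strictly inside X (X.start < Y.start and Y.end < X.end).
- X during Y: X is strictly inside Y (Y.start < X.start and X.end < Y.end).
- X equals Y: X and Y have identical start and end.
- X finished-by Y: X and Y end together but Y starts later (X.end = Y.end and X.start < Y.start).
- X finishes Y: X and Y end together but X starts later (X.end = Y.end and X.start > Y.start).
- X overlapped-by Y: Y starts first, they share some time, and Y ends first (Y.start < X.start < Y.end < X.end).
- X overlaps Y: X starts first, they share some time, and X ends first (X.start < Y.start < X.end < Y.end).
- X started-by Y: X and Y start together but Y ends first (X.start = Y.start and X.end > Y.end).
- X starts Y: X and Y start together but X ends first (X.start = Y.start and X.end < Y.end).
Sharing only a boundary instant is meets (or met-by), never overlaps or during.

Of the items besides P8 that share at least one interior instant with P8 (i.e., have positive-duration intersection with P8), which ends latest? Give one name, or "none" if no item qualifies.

P4

Target P8 = [t=461, t=462].
P1 [t=480, t=556] → after → excluded.
P2 [t=66, t=266] → before → excluded.
P3 [t=190, t=340] → before → excluded.
P4 [t=308, t=602] → contains → candidate.
P5 [t=103, t=386] → before → excluded.
P6 [t=79, t=348] → before → excluded.
P7 [t=6, t=59] → before → excluded.
Among candidates, latest end is t=602 → P4.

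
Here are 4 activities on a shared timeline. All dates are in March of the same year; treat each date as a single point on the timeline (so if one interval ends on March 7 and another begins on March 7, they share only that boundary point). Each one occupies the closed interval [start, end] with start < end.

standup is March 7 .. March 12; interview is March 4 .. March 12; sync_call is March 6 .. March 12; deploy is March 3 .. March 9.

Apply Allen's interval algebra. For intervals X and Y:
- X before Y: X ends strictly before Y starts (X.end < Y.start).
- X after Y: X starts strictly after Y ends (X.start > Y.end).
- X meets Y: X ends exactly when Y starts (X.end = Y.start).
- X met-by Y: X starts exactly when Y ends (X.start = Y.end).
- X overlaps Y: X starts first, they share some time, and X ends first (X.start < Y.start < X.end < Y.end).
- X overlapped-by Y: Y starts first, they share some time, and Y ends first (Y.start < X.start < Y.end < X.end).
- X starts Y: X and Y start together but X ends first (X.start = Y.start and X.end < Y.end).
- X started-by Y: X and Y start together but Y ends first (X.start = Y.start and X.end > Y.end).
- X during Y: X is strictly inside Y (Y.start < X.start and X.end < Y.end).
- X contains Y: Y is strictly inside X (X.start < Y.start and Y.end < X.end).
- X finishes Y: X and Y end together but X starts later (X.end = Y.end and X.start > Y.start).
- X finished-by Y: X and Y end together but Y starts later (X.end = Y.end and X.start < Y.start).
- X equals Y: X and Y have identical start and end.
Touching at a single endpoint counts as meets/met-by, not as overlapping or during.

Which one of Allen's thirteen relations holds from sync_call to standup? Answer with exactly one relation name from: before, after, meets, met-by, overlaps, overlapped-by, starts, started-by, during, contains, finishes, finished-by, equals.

finished-by

sync_call = [March 6, March 12]; standup = [March 7, March 12].
Compare endpoints: sync_call.start < standup.start, sync_call.start < standup.end, sync_call.end > standup.start, sync_call.end = standup.end.
That pattern is 'finished-by'.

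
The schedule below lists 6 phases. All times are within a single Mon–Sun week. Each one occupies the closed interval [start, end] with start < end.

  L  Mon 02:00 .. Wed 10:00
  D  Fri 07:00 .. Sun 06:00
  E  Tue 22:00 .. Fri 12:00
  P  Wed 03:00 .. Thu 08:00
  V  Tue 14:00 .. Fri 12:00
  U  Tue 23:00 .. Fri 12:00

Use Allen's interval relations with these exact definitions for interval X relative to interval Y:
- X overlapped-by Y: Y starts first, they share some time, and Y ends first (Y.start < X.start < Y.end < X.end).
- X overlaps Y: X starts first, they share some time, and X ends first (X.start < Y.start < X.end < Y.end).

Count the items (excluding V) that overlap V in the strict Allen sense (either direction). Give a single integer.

2

Target V = [Tue 14:00, Fri 12:00].
D [Fri 07:00, Sun 06:00] → overlapped-by → counts.
E [Tue 22:00, Fri 12:00] → finishes → no.
L [Mon 02:00, Wed 10:00] → overlaps → counts.
P [Wed 03:00, Thu 08:00] → during → no.
U [Tue 23:00, Fri 12:00] → finishes → no.
Total: 2.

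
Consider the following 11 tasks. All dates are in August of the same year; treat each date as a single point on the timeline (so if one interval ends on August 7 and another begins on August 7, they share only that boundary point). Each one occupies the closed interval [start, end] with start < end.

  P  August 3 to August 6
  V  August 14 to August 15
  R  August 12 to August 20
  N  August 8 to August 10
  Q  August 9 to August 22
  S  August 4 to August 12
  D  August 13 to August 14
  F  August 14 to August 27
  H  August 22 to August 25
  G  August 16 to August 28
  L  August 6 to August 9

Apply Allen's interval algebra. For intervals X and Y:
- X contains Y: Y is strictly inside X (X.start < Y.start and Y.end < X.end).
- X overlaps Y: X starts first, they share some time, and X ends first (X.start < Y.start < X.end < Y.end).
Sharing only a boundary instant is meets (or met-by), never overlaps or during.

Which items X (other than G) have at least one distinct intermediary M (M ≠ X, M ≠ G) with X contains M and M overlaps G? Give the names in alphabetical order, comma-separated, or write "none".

Target G = [August 16, August 28].
Intermediaries M with M overlaps G: F, Q, R.
Via F — items with X contains F: none.
Via Q — items with X contains Q: none.
Via R — items with X contains R: Q.
Union: Q.

Q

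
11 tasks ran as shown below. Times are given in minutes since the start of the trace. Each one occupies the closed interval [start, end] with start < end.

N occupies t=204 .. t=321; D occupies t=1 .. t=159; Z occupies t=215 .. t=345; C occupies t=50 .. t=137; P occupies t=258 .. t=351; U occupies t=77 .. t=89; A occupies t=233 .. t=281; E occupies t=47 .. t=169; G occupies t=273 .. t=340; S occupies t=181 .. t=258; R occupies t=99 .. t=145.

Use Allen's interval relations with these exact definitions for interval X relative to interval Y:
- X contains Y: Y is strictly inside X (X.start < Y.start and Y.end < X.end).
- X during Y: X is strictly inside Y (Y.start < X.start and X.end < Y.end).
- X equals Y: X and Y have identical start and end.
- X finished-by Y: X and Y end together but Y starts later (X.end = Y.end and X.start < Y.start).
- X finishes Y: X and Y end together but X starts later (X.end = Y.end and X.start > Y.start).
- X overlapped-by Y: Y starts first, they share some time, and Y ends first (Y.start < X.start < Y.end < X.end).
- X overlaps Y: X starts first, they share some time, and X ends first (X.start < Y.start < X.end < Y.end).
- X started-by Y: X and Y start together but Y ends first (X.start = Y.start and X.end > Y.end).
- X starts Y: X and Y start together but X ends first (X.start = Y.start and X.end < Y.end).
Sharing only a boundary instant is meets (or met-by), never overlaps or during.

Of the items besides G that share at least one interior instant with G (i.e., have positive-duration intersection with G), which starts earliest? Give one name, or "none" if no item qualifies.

Target G = [t=273, t=340].
A [t=233, t=281] → overlaps → candidate.
C [t=50, t=137] → before → excluded.
D [t=1, t=159] → before → excluded.
E [t=47, t=169] → before → excluded.
N [t=204, t=321] → overlaps → candidate.
P [t=258, t=351] → contains → candidate.
R [t=99, t=145] → before → excluded.
S [t=181, t=258] → before → excluded.
U [t=77, t=89] → before → excluded.
Z [t=215, t=345] → contains → candidate.
Among candidates, earliest start is t=204 → N.

N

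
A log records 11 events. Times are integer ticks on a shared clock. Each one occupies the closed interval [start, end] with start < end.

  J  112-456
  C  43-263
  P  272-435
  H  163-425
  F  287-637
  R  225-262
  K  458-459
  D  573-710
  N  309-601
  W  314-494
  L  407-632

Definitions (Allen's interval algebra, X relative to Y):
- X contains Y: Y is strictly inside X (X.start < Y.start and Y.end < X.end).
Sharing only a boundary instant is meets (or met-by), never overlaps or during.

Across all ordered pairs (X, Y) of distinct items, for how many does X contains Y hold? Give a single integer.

13

Checking all 110 ordered pairs for relation 'contains'; matching pairs in alphabetical order:
(C, R): C contains R ✓
(F, K): F contains K ✓
(F, L): F contains L ✓
(F, N): F contains N ✓
(F, W): F contains W ✓
(H, R): H contains R ✓
(J, H): J contains H ✓
(J, P): J contains P ✓
(J, R): J contains R ✓
(L, K): L contains K ✓
(N, K): N contains K ✓
(N, W): N contains W ✓
(W, K): W contains K ✓
Count: 13.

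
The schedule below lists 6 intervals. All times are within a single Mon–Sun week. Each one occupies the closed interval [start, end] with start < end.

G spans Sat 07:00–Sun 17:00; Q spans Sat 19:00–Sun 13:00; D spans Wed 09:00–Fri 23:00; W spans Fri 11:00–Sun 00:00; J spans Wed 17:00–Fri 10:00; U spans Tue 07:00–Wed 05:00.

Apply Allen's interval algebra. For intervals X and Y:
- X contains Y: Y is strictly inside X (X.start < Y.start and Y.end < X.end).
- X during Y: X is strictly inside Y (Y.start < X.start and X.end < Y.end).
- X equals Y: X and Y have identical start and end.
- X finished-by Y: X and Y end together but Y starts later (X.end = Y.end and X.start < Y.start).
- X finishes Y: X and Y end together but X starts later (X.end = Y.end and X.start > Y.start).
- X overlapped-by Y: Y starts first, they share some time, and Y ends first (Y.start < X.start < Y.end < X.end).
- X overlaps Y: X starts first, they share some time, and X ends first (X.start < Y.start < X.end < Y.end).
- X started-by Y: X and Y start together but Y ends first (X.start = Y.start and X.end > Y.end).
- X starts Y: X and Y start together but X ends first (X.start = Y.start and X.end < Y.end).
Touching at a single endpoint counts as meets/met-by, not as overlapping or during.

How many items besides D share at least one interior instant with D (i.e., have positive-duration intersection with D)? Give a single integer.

2

Target D = [Wed 09:00, Fri 23:00].
G [Sat 07:00, Sun 17:00] → after → no.
J [Wed 17:00, Fri 10:00] → during → counts.
Q [Sat 19:00, Sun 13:00] → after → no.
U [Tue 07:00, Wed 05:00] → before → no.
W [Fri 11:00, Sun 00:00] → overlapped-by → counts.
Total: 2.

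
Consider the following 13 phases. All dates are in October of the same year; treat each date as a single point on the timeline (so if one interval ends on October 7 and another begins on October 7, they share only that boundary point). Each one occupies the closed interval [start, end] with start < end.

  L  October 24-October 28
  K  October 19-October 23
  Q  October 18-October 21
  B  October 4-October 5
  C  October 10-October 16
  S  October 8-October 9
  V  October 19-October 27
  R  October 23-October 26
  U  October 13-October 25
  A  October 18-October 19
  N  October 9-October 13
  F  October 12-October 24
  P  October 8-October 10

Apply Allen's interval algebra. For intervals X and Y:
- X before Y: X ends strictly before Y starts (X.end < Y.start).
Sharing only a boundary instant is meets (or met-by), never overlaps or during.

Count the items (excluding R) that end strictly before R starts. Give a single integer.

7

Target R = [October 23, October 26].
A [October 18, October 19] → before → counts.
B [October 4, October 5] → before → counts.
C [October 10, October 16] → before → counts.
F [October 12, October 24] → overlaps → no.
K [October 19, October 23] → meets → no.
L [October 24, October 28] → overlapped-by → no.
N [October 9, October 13] → before → counts.
P [October 8, October 10] → before → counts.
Q [October 18, October 21] → before → counts.
S [October 8, October 9] → before → counts.
U [October 13, October 25] → overlaps → no.
V [October 19, October 27] → contains → no.
Total: 7.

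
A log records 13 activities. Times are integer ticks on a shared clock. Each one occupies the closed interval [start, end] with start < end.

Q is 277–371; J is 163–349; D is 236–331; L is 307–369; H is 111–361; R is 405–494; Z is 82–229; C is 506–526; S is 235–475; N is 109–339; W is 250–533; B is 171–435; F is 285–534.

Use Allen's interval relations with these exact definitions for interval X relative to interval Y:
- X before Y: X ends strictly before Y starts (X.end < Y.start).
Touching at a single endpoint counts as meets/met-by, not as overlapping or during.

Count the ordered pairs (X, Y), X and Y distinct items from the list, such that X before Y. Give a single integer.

23

Checking all 156 ordered pairs for relation 'before'; matching pairs in alphabetical order:
(B, C): B before C ✓
(D, C): D before C ✓
(D, R): D before R ✓
(H, C): H before C ✓
(H, R): H before R ✓
(J, C): J before C ✓
(J, R): J before R ✓
(L, C): L before C ✓
(L, R): L before R ✓
(N, C): N before C ✓
(N, R): N before R ✓
(Q, C): Q before C ✓
(Q, R): Q before R ✓
(R, C): R before C ✓
(S, C): S before C ✓
(Z, C): Z before C ✓
(Z, D): Z before D ✓
(Z, F): Z before F ✓
(Z, L): Z before L ✓
(Z, Q): Z before Q ✓
(Z, R): Z before R ✓
(Z, S): Z before S ✓
(Z, W): Z before W ✓
Count: 23.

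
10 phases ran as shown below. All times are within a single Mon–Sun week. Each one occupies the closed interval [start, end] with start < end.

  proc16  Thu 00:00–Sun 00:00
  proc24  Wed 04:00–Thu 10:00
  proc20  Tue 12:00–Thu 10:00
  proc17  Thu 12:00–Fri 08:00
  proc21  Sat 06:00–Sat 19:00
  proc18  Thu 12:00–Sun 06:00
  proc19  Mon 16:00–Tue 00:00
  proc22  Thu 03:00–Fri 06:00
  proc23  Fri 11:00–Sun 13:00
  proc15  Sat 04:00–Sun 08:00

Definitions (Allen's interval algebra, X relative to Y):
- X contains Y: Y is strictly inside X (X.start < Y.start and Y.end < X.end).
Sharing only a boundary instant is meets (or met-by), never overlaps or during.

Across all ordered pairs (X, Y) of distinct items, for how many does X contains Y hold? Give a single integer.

Checking all 90 ordered pairs for relation 'contains'; matching pairs in alphabetical order:
(proc15, proc21): proc15 contains proc21 ✓
(proc16, proc17): proc16 contains proc17 ✓
(proc16, proc21): proc16 contains proc21 ✓
(proc16, proc22): proc16 contains proc22 ✓
(proc18, proc21): proc18 contains proc21 ✓
(proc23, proc15): proc23 contains proc15 ✓
(proc23, proc21): proc23 contains proc21 ✓
Count: 7.

7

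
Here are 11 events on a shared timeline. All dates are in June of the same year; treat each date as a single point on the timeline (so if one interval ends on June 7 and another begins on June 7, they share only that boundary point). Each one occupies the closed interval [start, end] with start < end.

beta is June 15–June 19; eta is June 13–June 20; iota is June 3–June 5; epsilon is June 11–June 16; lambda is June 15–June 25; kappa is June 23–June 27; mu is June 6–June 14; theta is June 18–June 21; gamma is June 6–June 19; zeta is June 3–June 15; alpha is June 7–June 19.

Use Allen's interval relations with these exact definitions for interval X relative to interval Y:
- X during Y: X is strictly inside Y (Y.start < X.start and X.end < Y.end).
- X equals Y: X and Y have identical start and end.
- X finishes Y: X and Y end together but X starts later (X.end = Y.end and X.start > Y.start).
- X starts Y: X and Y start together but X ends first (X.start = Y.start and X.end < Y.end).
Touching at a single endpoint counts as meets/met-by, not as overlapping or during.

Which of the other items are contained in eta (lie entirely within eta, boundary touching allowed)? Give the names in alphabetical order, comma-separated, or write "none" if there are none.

beta

Target eta = [June 13, June 20].
alpha [June 7, June 19] → overlaps → no.
beta [June 15, June 19] → during → yes.
epsilon [June 11, June 16] → overlaps → no.
gamma [June 6, June 19] → overlaps → no.
iota [June 3, June 5] → before → no.
kappa [June 23, June 27] → after → no.
lambda [June 15, June 25] → overlapped-by → no.
mu [June 6, June 14] → overlaps → no.
theta [June 18, June 21] → overlapped-by → no.
zeta [June 3, June 15] → overlaps → no.
Result: beta.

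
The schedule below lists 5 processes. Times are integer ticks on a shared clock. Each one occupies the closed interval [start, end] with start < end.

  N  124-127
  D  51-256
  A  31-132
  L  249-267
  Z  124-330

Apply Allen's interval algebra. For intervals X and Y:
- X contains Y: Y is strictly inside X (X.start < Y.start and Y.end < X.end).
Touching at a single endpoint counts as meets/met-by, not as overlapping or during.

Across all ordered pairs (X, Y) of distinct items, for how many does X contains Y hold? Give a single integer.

3

Checking all 20 ordered pairs for relation 'contains'; matching pairs in alphabetical order:
(A, N): A contains N ✓
(D, N): D contains N ✓
(Z, L): Z contains L ✓
Count: 3.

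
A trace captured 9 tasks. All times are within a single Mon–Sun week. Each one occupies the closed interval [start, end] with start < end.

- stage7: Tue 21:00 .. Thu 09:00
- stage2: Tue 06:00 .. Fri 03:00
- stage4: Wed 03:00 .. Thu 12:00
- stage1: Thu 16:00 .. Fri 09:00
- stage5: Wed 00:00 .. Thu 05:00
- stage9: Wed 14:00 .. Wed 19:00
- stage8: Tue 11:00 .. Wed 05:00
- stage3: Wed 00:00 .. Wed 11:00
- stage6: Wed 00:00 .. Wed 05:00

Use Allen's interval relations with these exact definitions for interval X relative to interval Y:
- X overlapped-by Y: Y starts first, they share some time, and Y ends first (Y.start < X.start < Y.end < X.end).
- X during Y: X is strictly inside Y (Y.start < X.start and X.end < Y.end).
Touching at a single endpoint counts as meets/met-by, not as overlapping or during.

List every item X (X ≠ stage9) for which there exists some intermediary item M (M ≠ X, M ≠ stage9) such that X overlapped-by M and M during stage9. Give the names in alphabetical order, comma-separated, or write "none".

Target stage9 = [Wed 14:00, Wed 19:00].
Intermediaries M with M during stage9: none.
Union: none.

none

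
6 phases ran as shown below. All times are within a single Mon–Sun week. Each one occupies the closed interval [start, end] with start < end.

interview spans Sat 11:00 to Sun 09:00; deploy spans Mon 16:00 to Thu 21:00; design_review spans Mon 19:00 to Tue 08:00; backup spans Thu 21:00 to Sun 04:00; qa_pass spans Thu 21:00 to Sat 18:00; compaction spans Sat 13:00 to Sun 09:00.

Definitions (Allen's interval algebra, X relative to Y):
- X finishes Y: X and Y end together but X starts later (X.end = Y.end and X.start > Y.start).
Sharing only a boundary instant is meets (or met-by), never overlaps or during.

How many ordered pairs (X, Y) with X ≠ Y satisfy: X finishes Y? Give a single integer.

Checking all 30 ordered pairs for relation 'finishes'; matching pairs in alphabetical order:
(compaction, interview): compaction finishes interview ✓
Count: 1.

1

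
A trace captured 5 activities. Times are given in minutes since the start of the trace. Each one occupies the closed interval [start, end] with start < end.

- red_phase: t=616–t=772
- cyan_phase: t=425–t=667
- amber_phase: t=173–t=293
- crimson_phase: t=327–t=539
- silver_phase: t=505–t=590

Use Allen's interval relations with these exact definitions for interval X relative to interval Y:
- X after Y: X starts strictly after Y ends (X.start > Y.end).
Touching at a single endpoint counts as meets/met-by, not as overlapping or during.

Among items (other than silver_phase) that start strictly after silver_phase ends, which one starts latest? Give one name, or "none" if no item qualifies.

red_phase

Target silver_phase = [t=505, t=590].
amber_phase [t=173, t=293] → before → excluded.
crimson_phase [t=327, t=539] → overlaps → excluded.
cyan_phase [t=425, t=667] → contains → excluded.
red_phase [t=616, t=772] → after → candidate.
Among candidates, latest start is t=616 → red_phase.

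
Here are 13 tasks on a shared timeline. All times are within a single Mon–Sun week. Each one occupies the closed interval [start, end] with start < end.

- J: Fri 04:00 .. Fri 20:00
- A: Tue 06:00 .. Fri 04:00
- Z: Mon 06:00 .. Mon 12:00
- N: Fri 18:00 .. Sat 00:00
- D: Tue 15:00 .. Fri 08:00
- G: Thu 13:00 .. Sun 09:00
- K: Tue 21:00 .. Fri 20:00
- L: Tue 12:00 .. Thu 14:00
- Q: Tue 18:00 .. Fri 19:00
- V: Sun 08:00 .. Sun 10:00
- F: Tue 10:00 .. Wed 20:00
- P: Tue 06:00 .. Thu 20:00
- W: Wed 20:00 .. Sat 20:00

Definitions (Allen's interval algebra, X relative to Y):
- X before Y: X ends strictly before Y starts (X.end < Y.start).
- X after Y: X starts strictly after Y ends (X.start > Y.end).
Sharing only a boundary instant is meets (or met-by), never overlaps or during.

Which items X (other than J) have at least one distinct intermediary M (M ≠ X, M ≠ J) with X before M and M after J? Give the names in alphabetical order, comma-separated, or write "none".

Target J = [Fri 04:00, Fri 20:00].
Intermediaries M with M after J: V.
Via V — items with X before V: A, D, F, K, L, N, P, Q, W, Z.
Union: A, D, F, K, L, N, P, Q, W, Z.

A, D, F, K, L, N, P, Q, W, Z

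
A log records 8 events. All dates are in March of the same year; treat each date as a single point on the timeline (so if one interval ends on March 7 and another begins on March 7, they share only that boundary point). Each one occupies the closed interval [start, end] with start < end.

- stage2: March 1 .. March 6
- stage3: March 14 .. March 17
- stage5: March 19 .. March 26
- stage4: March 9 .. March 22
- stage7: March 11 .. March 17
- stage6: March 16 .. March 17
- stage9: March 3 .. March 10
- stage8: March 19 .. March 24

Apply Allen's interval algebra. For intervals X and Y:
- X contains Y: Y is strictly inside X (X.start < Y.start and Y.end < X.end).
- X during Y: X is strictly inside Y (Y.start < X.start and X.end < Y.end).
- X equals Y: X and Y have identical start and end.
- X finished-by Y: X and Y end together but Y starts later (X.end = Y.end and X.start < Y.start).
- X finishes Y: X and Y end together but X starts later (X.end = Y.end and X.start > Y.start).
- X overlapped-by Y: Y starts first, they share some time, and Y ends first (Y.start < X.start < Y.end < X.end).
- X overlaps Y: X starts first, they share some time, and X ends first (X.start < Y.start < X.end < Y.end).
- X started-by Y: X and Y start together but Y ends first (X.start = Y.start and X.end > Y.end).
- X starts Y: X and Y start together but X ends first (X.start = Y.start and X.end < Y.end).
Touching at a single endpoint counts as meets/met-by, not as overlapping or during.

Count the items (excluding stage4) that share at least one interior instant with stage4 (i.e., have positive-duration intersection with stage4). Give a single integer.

6

Target stage4 = [March 9, March 22].
stage2 [March 1, March 6] → before → no.
stage3 [March 14, March 17] → during → counts.
stage5 [March 19, March 26] → overlapped-by → counts.
stage6 [March 16, March 17] → during → counts.
stage7 [March 11, March 17] → during → counts.
stage8 [March 19, March 24] → overlapped-by → counts.
stage9 [March 3, March 10] → overlaps → counts.
Total: 6.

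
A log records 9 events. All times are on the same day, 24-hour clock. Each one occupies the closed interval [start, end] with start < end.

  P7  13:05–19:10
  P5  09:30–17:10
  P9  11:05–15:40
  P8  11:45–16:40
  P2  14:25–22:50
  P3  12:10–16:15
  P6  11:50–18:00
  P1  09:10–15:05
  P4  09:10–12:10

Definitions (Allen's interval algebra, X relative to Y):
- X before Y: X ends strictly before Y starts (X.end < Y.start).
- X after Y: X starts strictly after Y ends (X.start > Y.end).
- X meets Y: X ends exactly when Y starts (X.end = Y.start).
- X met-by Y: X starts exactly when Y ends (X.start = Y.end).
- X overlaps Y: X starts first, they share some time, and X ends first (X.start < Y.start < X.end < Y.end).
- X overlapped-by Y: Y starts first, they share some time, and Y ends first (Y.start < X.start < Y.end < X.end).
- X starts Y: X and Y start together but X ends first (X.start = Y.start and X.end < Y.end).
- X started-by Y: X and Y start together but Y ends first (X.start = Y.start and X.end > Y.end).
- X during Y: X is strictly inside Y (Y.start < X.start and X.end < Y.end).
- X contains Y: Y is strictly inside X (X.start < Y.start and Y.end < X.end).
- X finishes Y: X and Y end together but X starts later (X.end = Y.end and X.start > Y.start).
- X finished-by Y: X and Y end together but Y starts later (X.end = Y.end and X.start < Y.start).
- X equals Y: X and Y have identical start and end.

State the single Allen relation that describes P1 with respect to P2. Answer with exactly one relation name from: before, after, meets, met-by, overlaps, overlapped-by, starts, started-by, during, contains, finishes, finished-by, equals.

overlaps

P1 = [09:10, 15:05]; P2 = [14:25, 22:50].
Compare endpoints: P1.start < P2.start, P1.start < P2.end, P1.end > P2.start, P1.end < P2.end.
That pattern is 'overlaps'.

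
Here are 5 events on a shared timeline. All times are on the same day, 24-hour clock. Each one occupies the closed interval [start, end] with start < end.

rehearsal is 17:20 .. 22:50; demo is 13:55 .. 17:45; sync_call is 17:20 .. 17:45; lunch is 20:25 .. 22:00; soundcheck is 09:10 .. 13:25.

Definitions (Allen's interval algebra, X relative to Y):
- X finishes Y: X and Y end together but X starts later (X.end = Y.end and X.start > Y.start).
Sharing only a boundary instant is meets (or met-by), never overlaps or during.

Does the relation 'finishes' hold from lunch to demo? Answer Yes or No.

lunch = [20:25, 22:00], demo = [13:55, 17:45].
Actual relation of lunch to demo: after.
Asked whether 'finishes' holds → No.

No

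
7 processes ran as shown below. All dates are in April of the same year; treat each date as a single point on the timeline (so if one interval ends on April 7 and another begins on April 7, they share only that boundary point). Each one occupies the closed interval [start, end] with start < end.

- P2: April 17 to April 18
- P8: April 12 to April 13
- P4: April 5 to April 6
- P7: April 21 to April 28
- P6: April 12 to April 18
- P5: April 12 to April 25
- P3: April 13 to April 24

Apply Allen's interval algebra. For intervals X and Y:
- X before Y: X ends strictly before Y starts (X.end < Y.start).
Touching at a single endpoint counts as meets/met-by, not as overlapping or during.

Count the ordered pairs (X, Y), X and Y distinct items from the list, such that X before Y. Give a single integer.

10

Checking all 42 ordered pairs for relation 'before'; matching pairs in alphabetical order:
(P2, P7): P2 before P7 ✓
(P4, P2): P4 before P2 ✓
(P4, P3): P4 before P3 ✓
(P4, P5): P4 before P5 ✓
(P4, P6): P4 before P6 ✓
(P4, P7): P4 before P7 ✓
(P4, P8): P4 before P8 ✓
(P6, P7): P6 before P7 ✓
(P8, P2): P8 before P2 ✓
(P8, P7): P8 before P7 ✓
Count: 10.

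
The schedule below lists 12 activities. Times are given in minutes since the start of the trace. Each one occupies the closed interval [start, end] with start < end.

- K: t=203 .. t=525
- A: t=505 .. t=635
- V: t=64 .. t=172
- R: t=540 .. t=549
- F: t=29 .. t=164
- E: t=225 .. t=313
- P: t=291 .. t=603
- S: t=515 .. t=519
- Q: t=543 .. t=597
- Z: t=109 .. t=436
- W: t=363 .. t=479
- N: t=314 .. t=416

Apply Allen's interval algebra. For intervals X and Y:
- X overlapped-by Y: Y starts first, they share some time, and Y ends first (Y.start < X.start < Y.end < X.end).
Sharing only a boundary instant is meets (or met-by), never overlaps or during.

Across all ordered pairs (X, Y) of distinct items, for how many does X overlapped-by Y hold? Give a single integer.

Checking all 132 ordered pairs for relation 'overlapped-by'; matching pairs in alphabetical order:
(A, K): A overlapped-by K ✓
(A, P): A overlapped-by P ✓
(K, Z): K overlapped-by Z ✓
(P, E): P overlapped-by E ✓
(P, K): P overlapped-by K ✓
(P, Z): P overlapped-by Z ✓
(Q, R): Q overlapped-by R ✓
(V, F): V overlapped-by F ✓
(W, N): W overlapped-by N ✓
(W, Z): W overlapped-by Z ✓
(Z, F): Z overlapped-by F ✓
(Z, V): Z overlapped-by V ✓
Count: 12.

12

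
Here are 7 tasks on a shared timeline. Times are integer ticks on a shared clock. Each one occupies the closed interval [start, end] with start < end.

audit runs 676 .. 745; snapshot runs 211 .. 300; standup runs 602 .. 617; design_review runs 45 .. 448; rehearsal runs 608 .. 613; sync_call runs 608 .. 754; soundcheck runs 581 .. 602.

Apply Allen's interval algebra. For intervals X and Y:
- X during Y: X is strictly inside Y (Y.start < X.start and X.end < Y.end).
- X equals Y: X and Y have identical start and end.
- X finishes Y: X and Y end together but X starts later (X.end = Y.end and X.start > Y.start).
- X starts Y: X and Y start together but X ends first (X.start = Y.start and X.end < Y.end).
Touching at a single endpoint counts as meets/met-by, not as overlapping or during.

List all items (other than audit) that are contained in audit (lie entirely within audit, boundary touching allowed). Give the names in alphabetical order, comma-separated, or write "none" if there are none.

Target audit = [676, 745].
design_review [45, 448] → before → no.
rehearsal [608, 613] → before → no.
snapshot [211, 300] → before → no.
soundcheck [581, 602] → before → no.
standup [602, 617] → before → no.
sync_call [608, 754] → contains → no.
Result: none.

none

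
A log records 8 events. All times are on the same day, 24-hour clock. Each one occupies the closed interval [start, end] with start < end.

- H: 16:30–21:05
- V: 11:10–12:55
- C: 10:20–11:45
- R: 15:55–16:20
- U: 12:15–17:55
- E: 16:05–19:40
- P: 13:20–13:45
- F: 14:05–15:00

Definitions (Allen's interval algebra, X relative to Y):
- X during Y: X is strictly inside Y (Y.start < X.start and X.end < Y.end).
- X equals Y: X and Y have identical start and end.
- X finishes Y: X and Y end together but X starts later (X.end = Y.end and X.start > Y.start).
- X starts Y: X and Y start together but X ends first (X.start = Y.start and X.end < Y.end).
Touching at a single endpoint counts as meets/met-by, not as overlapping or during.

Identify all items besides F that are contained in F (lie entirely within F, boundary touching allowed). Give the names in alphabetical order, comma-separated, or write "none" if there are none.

Target F = [14:05, 15:00].
C [10:20, 11:45] → before → no.
E [16:05, 19:40] → after → no.
H [16:30, 21:05] → after → no.
P [13:20, 13:45] → before → no.
R [15:55, 16:20] → after → no.
U [12:15, 17:55] → contains → no.
V [11:10, 12:55] → before → no.
Result: none.

none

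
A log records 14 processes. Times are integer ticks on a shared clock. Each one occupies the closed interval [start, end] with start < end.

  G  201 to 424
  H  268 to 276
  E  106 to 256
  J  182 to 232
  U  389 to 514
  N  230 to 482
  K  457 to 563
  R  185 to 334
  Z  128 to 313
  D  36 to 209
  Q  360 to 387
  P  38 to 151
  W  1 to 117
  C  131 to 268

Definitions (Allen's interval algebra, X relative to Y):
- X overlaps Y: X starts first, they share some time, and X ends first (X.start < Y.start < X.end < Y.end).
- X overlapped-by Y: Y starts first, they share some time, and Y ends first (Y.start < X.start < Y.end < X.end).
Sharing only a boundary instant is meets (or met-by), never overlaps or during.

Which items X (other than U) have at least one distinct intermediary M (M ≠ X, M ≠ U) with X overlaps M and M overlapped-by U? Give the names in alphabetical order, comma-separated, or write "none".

Target U = [389, 514].
Intermediaries M with M overlapped-by U: K.
Via K — items with X overlaps K: N.
Union: N.

N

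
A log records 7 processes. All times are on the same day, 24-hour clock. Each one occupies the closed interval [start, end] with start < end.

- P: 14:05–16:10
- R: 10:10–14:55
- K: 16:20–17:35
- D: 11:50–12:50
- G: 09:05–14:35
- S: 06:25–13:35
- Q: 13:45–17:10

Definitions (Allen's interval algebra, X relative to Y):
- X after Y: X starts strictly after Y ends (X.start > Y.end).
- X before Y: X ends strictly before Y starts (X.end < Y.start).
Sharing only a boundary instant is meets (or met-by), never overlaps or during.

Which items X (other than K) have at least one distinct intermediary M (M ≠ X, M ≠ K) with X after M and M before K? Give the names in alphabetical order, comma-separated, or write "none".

P, Q

Target K = [16:20, 17:35].
Intermediaries M with M before K: D, G, P, R, S.
Via D — items with X after D: P, Q.
Via G — items with X after G: none.
Via P — items with X after P: none.
Via R — items with X after R: none.
Via S — items with X after S: P, Q.
Union: P, Q.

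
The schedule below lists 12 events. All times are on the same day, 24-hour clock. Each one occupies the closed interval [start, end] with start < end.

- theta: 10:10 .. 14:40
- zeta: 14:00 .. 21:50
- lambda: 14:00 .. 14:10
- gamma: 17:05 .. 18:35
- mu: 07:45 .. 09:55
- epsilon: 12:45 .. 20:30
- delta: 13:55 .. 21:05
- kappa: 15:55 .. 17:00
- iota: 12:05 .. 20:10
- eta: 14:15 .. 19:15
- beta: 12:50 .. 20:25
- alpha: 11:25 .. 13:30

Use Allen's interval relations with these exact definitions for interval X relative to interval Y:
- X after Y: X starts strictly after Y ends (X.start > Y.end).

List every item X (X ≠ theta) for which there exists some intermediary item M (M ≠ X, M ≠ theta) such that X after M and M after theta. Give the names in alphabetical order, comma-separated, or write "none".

gamma

Target theta = [10:10, 14:40].
Intermediaries M with M after theta: gamma, kappa.
Via gamma — items with X after gamma: none.
Via kappa — items with X after kappa: gamma.
Union: gamma.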